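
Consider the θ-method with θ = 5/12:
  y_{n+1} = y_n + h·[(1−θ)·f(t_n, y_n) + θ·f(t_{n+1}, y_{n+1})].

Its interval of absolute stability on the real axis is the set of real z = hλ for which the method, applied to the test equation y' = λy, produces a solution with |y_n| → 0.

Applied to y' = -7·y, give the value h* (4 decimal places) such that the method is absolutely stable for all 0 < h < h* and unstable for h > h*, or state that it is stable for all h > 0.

Test eqn y'=λy, z=hλ:
  y_{n+1} = y_n + z·[7/12·y_n + 5/12·y_{n+1}] ⇒ (1 − 5/12z)y_{n+1} = (1 + 7/12z)y_n
  ⇒ R(z) = (1 + 7/12z)/(1 − 5/12z).

Find x<0 with |R(x)|<1.
x=-1.72: |R|=0.0019
R=−1: 1+7/12x = −1+5/12x ⇒ -1/6x=2 ⇒ x=2/(-1/6)=-12.0000
Confirm numerically:
  x=-11.256: |R|=0.97821 <1
  x=-10.533: |R|=0.95463 <1
  x=-5.133: |R|=0.63536 <1
  x=-5.071: |R|=0.62902 <1
  x=-12.541: |R|=1.01448 >1
  x=-12.480: |R|=1.01290 >1
  x=-12.083: |R|=1.00229 >1
Stable set (-12.0000, 0).

(-12.0000,0); λ=-7 ⇒ h* = (12)/7 = 1.7143.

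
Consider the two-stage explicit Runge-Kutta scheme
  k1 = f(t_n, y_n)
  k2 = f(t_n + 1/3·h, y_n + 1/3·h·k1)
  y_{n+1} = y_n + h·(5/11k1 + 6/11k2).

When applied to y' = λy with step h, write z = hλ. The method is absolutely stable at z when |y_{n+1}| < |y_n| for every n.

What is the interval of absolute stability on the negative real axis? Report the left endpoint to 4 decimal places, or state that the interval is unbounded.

z∈(-5.5000,0).

With y'=λy (z=hλ):
  k1=λy_n ⇒ h·k1=z·y_n;  k2=λ(1+1/3z)y_n ⇒ h·k2=z(1+1/3z)y_n
  y_{n+1}/y_n = 1 + 5/11z + 6/11z(1+1/3z) = 1 + z + 2/11z²
  so R(z) = 1 + z + 2/11z².

Boundary: |R(x)|=1, x<0.
x=-0.46: |R|=0.5785
R=1: x+2/11x²=0 ⇒ x=−11/2=-5.5000; min R=1−1/(4·2/11)=-0.3750>−1
Confirm numerically:
  x=-5.429: |R|=0.92992 <1
  x=-4.898: |R|=0.46389 <1
  x=-4.516: |R|=0.19205 <1
  x=-3.807: |R|=0.17186 <1
  x=-6.042: |R|=1.59541 >1
  x=-5.631: |R|=1.13412 >1
Stable set (-5.5000, 0).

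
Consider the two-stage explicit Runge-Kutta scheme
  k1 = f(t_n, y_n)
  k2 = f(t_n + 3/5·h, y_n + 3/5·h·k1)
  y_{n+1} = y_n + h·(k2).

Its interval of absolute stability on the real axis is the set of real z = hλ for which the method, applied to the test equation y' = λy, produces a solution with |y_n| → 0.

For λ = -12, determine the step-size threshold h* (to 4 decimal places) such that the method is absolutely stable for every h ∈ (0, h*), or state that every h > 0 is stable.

(-1.6667,0); λ=-12 ⇒ h* = (5/3)/12 = 0.1389.

On y'=λy, z=hλ:
  k1=λy_n ⇒ h·k1=z·y_n;  k2=λ(1+3/5z)y_n ⇒ h·k2=z(1+3/5z)y_n
  y_{n+1}/y_n = 1 + z(1+3/5z) = 1 + z + 3/5z²
  ⇒ R(z) = 1 + z + 3/5z².

Find x<0 with |R(x)|<1.
x=-0.55: |R|=0.6315
R=1: x+3/5x²=0 ⇒ x=−5/3=-1.6667; min R=1−1/(4·3/5)=0.5833>−1
Confirm numerically:
  x=-1.491: |R|=0.84285 <1
  x=-1.259: |R|=0.69205 <1
  x=-0.884: |R|=0.58487 <1
  x=-0.806: |R|=0.58378 <1
  x=-2.168: |R|=1.65213 >1
  x=-1.903: |R|=1.26985 >1
Stable set (-1.6667, 0).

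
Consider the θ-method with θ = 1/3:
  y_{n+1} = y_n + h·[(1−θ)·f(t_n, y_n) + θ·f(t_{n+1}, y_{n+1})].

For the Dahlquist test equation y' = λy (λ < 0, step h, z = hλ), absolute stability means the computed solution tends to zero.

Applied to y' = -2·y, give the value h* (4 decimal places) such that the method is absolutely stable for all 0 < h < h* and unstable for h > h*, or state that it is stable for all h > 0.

(-6.0000,0); λ=-2 ⇒ h* = (6)/2 = 3.0000.

Test eqn y'=λy, z=hλ:
  y_{n+1} = y_n + z·[2/3·y_n + 1/3·y_{n+1}] ⇒ (1 − 1/3z)y_{n+1} = (1 + 2/3z)y_n
  R(z) = (1 + 2/3z)/(1 − 1/3z).

Solve |R(x)|<1 on ℝ⁻.
x=-1.16: |R|=0.1635
R=−1: 1+2/3x = −1+1/3x ⇒ -1/3x=2 ⇒ x=2/(-1/3)=-6.0000
Confirm numerically:
  x=-5.102: |R|=0.88916 <1
  x=-4.219: |R|=0.75329 <1
  x=-3.733: |R|=0.66330 <1
  x=-2.951: |R|=0.48765 <1
  x=-6.458: |R|=1.04842 >1
  x=-6.323: |R|=1.03465 >1
  x=-6.027: |R|=1.00299 >1
Interval (-6.0000, 0).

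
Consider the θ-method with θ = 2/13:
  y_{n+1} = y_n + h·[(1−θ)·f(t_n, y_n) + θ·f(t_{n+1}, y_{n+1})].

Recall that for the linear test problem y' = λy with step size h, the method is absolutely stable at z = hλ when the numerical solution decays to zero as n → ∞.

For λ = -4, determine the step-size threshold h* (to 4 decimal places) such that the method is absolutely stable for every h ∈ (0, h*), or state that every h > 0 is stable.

With y'=λy (z=hλ):
  y_{n+1} = y_n + z·[11/13·y_n + 2/13·y_{n+1}] ⇒ (1 − 2/13z)y_{n+1} = (1 + 11/13z)y_n
  so R(z) = (1 + 11/13z)/(1 − 2/13z).

Boundary: |R(x)|=1, x<0.
x=-1.25: |R|=0.0484
R=−1: 1+11/13x = −1+2/13x ⇒ -9/13x=2 ⇒ x=2/(-9/13)=-2.8889
Confirm numerically:
  x=-2.229: |R|=0.65981 <1
  x=-2.011: |R|=0.53584 <1
  x=-1.688: |R|=0.34001 <1
  x=-1.166: |R|=0.01135 <1
  x=-3.347: |R|=1.20935 >1
  x=-3.257: |R|=1.16978 >1
  x=-2.941: |R|=1.02484 >1
So |R|<1 on (-2.8889, 0).

(-2.8889,0); λ=-4 ⇒ h* = (26/9)/4 = 0.7222.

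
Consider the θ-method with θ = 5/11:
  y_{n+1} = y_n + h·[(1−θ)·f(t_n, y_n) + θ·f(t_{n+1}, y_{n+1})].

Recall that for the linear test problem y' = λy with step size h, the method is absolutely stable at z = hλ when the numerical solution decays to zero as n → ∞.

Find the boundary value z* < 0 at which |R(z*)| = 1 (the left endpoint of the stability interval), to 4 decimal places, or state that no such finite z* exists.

left endpoint -22.0000.

Test eqn y'=λy, z=hλ:
  y_{n+1} = y_n + z·[6/11·y_n + 5/11·y_{n+1}] ⇒ (1 − 5/11z)y_{n+1} = (1 + 6/11z)y_n
  R(z) = (1 + 6/11z)/(1 − 5/11z).

Find x<0 with |R(x)|<1.
x=-0.39: |R|=0.6687
R=−1: 1+6/11x = −1+5/11x ⇒ -1/11x=2 ⇒ x=2/(-1/11)=-22.0000
Confirm numerically:
  x=-10.766: |R|=0.82672 <1
  x=-10.765: |R|=0.82669 <1
  x=-10.654: |R|=0.82346 <1
  x=-22.459: |R|=1.00372 >1
  x=-22.176: |R|=1.00144 >1
Stable set (-22.0000, 0).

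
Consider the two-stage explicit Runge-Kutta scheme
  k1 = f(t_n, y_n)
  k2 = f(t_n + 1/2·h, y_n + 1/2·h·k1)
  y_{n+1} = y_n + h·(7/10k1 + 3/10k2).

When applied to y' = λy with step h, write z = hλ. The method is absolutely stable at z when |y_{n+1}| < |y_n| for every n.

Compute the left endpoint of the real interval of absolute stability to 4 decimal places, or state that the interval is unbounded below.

left endpoint -6.6667.

On y'=λy, z=hλ:
  k1=λy_n ⇒ h·k1=z·y_n;  k2=λ(1+1/2z)y_n ⇒ h·k2=z(1+1/2z)y_n
  y_{n+1}/y_n = 1 + 7/10z + 3/10z(1+1/2z) = 1 + z + 3/20z²
  Hence R(z) = 1 + z + 3/20z².

Boundary: |R(x)|=1, x<0.
x=-1.29: |R|=0.0404
R=1: x+3/20x²=0 ⇒ x=−20/3=-6.6667; min R=1−1/(4·3/20)=-0.6667>−1
Confirm numerically:
  x=-3.729: |R|=0.64318 <1
  x=-3.542: |R|=0.66014 <1
  x=-3.492: |R|=0.66289 <1
  x=-2.873: |R|=0.63488 <1
  x=-7.047: |R|=1.40203 >1
  x=-6.894: |R|=1.23509 >1
Interval (-6.6667, 0).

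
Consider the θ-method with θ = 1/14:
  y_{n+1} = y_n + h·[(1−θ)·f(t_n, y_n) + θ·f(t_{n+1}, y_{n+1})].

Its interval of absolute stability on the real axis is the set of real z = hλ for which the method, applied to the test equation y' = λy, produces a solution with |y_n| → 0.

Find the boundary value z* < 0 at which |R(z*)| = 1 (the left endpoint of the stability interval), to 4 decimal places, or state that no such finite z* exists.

z* = -2.3333.

With y'=λy (z=hλ):
  y_{n+1} = y_n + z·[13/14·y_n + 1/14·y_{n+1}] ⇒ (1 − 1/14z)y_{n+1} = (1 + 13/14z)y_n
  Hence R(z) = (1 + 13/14z)/(1 − 1/14z).

Need |R(x)|<1, x<0.
x=-1.25: |R|=0.1475
R=−1: 1+13/14x = −1+1/14x ⇒ -6/7x=2 ⇒ x=2/(-6/7)=-2.3333
Confirm numerically:
  x=-1.735: |R|=0.54369 <1
  x=-1.724: |R|=0.53498 <1
  x=-1.346: |R|=0.22794 <1
  x=-1.215: |R|=0.11798 <1
  x=-2.755: |R|=1.30200 >1
  x=-2.402: |R|=1.05024 >1
Stable set (-2.3333, 0).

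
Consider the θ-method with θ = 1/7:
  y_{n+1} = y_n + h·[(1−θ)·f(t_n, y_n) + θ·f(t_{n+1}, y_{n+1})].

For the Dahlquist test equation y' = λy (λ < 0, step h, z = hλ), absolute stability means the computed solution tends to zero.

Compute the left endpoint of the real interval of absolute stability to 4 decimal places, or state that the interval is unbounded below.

On y'=λy, z=hλ:
  y_{n+1} = y_n + z·[6/7·y_n + 1/7·y_{n+1}] ⇒ (1 − 1/7z)y_{n+1} = (1 + 6/7z)y_n
  so R(z) = (1 + 6/7z)/(1 − 1/7z).

Boundary: |R(x)|=1, x<0.
x=-0.89: |R|=0.2104
R=−1: 1+6/7x = −1+1/7x ⇒ -5/7x=2 ⇒ x=2/(-5/7)=-2.8000
Confirm numerically:
  x=-2.390: |R|=0.78168 <1
  x=-1.888: |R|=0.48695 <1
  x=-1.858: |R|=0.46828 <1
  x=-1.388: |R|=0.15832 <1
  x=-3.392: |R|=1.28483 >1
  x=-3.201: |R|=1.19655 >1
  x=-3.037: |R|=1.11806 >1
So |R|<1 on (-2.8000, 0).

z* = -2.8000.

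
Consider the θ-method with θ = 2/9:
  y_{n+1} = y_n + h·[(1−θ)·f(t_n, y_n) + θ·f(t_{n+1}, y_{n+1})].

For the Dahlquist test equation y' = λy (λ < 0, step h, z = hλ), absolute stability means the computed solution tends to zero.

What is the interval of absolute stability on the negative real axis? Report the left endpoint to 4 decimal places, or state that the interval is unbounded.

z∈(-3.6000,0).

Test eqn y'=λy, z=hλ:
  y_{n+1} = y_n + z·[7/9·y_n + 2/9·y_{n+1}] ⇒ (1 − 2/9z)y_{n+1} = (1 + 7/9z)y_n
  ⇒ R(z) = (1 + 7/9z)/(1 − 2/9z).

Find x<0 with |R(x)|<1.
x=-0.86: |R|=0.2780
R=−1: 1+7/9x = −1+2/9x ⇒ -5/9x=2 ⇒ x=2/(-5/9)=-3.6000
Confirm numerically:
  x=-3.541: |R|=0.98166 <1
  x=-2.426: |R|=0.57623 <1
  x=-2.328: |R|=0.53427 <1
  x=-4.175: |R|=1.16571 >1
  x=-3.888: |R|=1.08584 >1
Stable set (-3.6000, 0).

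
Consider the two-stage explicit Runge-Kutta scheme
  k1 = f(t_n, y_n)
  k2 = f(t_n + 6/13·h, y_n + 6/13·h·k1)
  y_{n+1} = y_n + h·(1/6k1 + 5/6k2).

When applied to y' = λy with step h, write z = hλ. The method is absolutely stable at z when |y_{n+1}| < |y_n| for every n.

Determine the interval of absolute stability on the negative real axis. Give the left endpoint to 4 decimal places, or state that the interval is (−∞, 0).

z∈(-2.6000,0).

With y'=λy (z=hλ):
  k1=λy_n ⇒ h·k1=z·y_n;  k2=λ(1+6/13z)y_n ⇒ h·k2=z(1+6/13z)y_n
  y_{n+1}/y_n = 1 + 1/6z + 5/6z(1+6/13z) = 1 + z + 5/13z²
  so R(z) = 1 + z + 5/13z².

Need |R(x)|<1, x<0.
x=-1.65: |R|=0.3971
R=1: x+5/13x²=0 ⇒ x=−13/5=-2.6000; min R=1−1/(4·5/13)=0.3500>−1
Confirm numerically:
  x=-2.179: |R|=0.64717 <1
  x=-1.552: |R|=0.37442 <1
  x=-1.236: |R|=0.35158 <1
  x=-3.020: |R|=1.48785 >1
  x=-3.008: |R|=1.47202 >1
  x=-2.684: |R|=1.08671 >1
Stable set (-2.6000, 0).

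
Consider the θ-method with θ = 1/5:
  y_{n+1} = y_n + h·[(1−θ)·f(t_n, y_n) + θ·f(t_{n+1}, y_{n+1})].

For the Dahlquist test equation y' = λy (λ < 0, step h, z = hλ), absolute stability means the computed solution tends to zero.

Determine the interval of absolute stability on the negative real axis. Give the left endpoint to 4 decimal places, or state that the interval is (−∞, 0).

z∈(-3.3333,0).

Set f=λy, z=hλ:
  y_{n+1} = y_n + z·[4/5·y_n + 1/5·y_{n+1}] ⇒ (1 − 1/5z)y_{n+1} = (1 + 4/5z)y_n
  so R(z) = (1 + 4/5z)/(1 − 1/5z).

Find x<0 with |R(x)|<1.
x=-0.4: |R|=0.6296
R=−1: 1+4/5x = −1+1/5x ⇒ -3/5x=2 ⇒ x=2/(-3/5)=-3.3333
Confirm numerically:
  x=-2.902: |R|=0.83624 <1
  x=-2.492: |R|=0.66311 <1
  x=-2.236: |R|=0.54505 <1
  x=-1.942: |R|=0.39873 <1
  x=-3.751: |R|=1.14318 >1
  x=-3.442: |R|=1.03862 >1
So |R|<1 on (-3.3333, 0).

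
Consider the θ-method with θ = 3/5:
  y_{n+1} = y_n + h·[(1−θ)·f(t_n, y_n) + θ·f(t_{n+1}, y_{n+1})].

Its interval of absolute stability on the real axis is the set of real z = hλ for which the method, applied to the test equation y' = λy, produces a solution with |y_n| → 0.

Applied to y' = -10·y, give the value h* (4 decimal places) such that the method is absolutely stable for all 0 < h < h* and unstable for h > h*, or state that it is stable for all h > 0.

unbounded; (−∞, 0). Any h>0 works for λ=-10.

Set f=λy, z=hλ:
  y_{n+1} = y_n + z·[2/5·y_n + 3/5·y_{n+1}] ⇒ (1 − 3/5z)y_{n+1} = (1 + 2/5z)y_n
  so R(z) = (1 + 2/5z)/(1 − 3/5z).

Solve |R(x)|<1 on ℝ⁻.
x=-1.01: |R|=0.3711
x=-2: |R|=0.0909
x=-10: |R|=0.4286
x=-100: |R|=0.6393
θ=3/5≥1/2 ⇒ |1+2/5x|<|1−3/5x| ∀x<0 ⇒ stable on all of ℝ⁻.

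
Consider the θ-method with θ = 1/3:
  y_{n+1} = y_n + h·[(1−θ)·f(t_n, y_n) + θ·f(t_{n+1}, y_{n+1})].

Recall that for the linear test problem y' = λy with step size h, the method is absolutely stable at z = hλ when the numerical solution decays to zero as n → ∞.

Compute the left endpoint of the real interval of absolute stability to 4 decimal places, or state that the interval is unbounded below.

left endpoint -6.0000.

Set f=λy, z=hλ:
  y_{n+1} = y_n + z·[2/3·y_n + 1/3·y_{n+1}] ⇒ (1 − 1/3z)y_{n+1} = (1 + 2/3z)y_n
  R(z) = (1 + 2/3z)/(1 − 1/3z).

Need |R(x)|<1, x<0.
x=-1.43: |R|=0.0316
R=−1: 1+2/3x = −1+1/3x ⇒ -1/3x=2 ⇒ x=2/(-1/3)=-6.0000
Confirm numerically:
  x=-5.154: |R|=0.89625 <1
  x=-4.537: |R|=0.80589 <1
  x=-3.288: |R|=0.56870 <1
  x=-6.451: |R|=1.04772 >1
  x=-6.428: |R|=1.04540 >1
  x=-6.182: |R|=1.01982 >1
So |R|<1 on (-6.0000, 0).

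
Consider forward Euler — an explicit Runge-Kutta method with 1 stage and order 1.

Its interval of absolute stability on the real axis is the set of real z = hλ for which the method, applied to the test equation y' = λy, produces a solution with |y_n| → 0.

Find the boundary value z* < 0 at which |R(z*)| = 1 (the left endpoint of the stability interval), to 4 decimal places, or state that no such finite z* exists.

left endpoint -2.0000.

Test eqn y'=λy, z=hλ:
  order 1, 1-stage ⇒ R(z)=1+z
  (e.g. R(-0.57)=0.43000, |R|=0.43000)

Boundary: |R(x)|=1, x<0.
x=-0.57: |R|=0.4300
|R(-1.27)|=0.2700 |R(-0.85)|=0.1500 |R(-0.56)|=0.4400
Bisect:
  x_lo=-2.4188 |R|=1.4188  x_hi=-0.2775 |R|=0.7225
  mid=-1.34816 |R|=0.34816 →hi
  mid=-1.88347 |R|=0.88347 →hi
  mid=-2.15113 |R|=1.15113 →lo
  mid=-2.01730 |R|=1.01730 →lo
  mid=-1.95039 |R|=0.95039 →hi
  mid=-1.98384 |R|=0.98384 →hi
  mid=-2.00057 |R|=1.00057 →lo
  mid=-1.99221 |R|=0.99221 →hi
  ...
  [-2.00005,-1.99992] ⇒ x*=-2.0000
Interval (-2.0000, 0).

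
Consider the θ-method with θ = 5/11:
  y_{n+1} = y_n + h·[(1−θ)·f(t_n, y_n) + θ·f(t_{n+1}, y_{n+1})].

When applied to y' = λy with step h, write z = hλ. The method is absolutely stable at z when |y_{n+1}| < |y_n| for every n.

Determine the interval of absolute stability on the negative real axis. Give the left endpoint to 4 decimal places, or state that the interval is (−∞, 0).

On y'=λy, z=hλ:
  y_{n+1} = y_n + z·[6/11·y_n + 5/11·y_{n+1}] ⇒ (1 − 5/11z)y_{n+1} = (1 + 6/11z)y_n
  so R(z) = (1 + 6/11z)/(1 − 5/11z).

Need |R(x)|<1, x<0.
x=-1.57: |R|=0.0838
R=−1: 1+6/11x = −1+5/11x ⇒ -1/11x=2 ⇒ x=2/(-1/11)=-22.0000
Confirm numerically:
  x=-20.532: |R|=0.98708 <1
  x=-20.230: |R|=0.98422 <1
  x=-17.045: |R|=0.94851 <1
  x=-9.820: |R|=0.79734 <1
  x=-22.213: |R|=1.00174 >1
  x=-22.150: |R|=1.00123 >1
So |R|<1 on (-22.0000, 0).

(-22.0000, 0).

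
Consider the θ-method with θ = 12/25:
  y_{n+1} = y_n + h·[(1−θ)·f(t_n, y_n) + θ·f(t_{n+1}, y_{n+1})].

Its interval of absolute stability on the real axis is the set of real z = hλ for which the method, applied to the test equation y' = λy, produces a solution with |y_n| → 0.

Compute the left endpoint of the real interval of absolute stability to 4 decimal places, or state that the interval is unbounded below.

z* = -50.0000.

With y'=λy (z=hλ):
  y_{n+1} = y_n + z·[13/25·y_n + 12/25·y_{n+1}] ⇒ (1 − 12/25z)y_{n+1} = (1 + 13/25z)y_n
  Hence R(z) = (1 + 13/25z)/(1 − 12/25z).

Solve |R(x)|<1 on ℝ⁻.
x=-1.7: |R|=0.0639
R=−1: 1+13/25x = −1+12/25x ⇒ -1/25x=2 ⇒ x=2/(-1/25)=-50.0000
Confirm numerically:
  x=-47.020: |R|=0.99494 <1
  x=-39.331: |R|=0.97853 <1
  x=-36.049: |R|=0.96951 <1
  x=-50.488: |R|=1.00077 >1
  x=-50.181: |R|=1.00029 >1
  x=-50.032: |R|=1.00005 >1
Interval (-50.0000, 0).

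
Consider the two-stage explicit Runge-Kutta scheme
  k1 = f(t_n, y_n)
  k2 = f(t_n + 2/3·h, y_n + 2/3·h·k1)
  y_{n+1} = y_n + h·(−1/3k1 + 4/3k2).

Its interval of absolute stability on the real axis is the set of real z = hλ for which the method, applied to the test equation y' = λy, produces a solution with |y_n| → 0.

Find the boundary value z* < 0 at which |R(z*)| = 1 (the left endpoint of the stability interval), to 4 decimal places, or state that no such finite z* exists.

Set f=λy, z=hλ:
  k1=λy_n ⇒ h·k1=z·y_n;  k2=λ(1+2/3z)y_n ⇒ h·k2=z(1+2/3z)y_n
  y_{n+1}/y_n = 1 − 1/3z + 4/3z(1+2/3z) = 1 + z + 8/9z²
  so R(z) = 1 + z + 8/9z².

Solve |R(x)|<1 on ℝ⁻.
x=-1.06: |R|=0.9388
R=1: x+8/9x²=0 ⇒ x=−9/8=-1.1250; min R=1−1/(4·8/9)=0.7188>−1
Confirm numerically:
  x=-0.988: |R|=0.87968 <1
  x=-0.825: |R|=0.78000 <1
  x=-0.774: |R|=0.75851 <1
  x=-0.513: |R|=0.72093 <1
  x=-1.704: |R|=1.87699 >1
  x=-1.509: |R|=1.51507 >1
  x=-1.256: |R|=1.14625 >1
Stable set (-1.1250, 0).

z* = -1.1250.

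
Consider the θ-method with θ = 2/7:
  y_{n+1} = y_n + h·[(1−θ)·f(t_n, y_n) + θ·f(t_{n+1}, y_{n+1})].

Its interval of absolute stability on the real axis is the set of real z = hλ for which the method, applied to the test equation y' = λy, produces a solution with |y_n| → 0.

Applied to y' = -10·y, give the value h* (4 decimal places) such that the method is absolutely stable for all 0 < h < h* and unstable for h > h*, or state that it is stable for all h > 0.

(-4.6667,0); λ=-10 ⇒ h* = (14/3)/10 = 0.4667.

With y'=λy (z=hλ):
  y_{n+1} = y_n + z·[5/7·y_n + 2/7·y_{n+1}] ⇒ (1 − 2/7z)y_{n+1} = (1 + 5/7z)y_n
  ⇒ R(z) = (1 + 5/7z)/(1 − 2/7z).

Find x<0 with |R(x)|<1.
x=-1.33: |R|=0.0362
R=−1: 1+5/7x = −1+2/7x ⇒ -3/7x=2 ⇒ x=2/(-3/7)=-4.6667
Confirm numerically:
  x=-4.503: |R|=0.96932 <1
  x=-2.393: |R|=0.42126 <1
  x=-2.162: |R|=0.33645 <1
  x=-4.728: |R|=1.01118 >1
  x=-4.721: |R|=1.00991 >1
Interval (-4.6667, 0).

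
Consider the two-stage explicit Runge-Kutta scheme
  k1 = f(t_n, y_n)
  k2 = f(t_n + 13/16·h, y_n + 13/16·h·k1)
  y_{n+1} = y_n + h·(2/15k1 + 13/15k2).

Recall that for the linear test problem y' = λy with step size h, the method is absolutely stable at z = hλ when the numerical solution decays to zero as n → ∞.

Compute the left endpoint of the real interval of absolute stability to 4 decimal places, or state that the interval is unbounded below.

With y'=λy (z=hλ):
  k1=λy_n ⇒ h·k1=z·y_n;  k2=λ(1+13/16z)y_n ⇒ h·k2=z(1+13/16z)y_n
  y_{n+1}/y_n = 1 + 2/15z + 13/15z(1+13/16z) = 1 + z + 169/240z²
  ⇒ R(z) = 1 + z + 169/240z².

Find x<0 with |R(x)|<1.
x=-0.79: |R|=0.6495
R=1: x+169/240x²=0 ⇒ x=−240/169=-1.4201; min R=1−1/(4·169/240)=0.6450>−1
Confirm numerically:
  x=-1.390: |R|=0.97052 <1
  x=-1.018: |R|=0.71174 <1
  x=-1.014: |R|=0.71002 <1
  x=-0.611: |R|=0.65188 <1
  x=-1.789: |R|=1.46470 >1
  x=-1.720: |R|=1.36321 >1
  x=-1.587: |R|=1.18649 >1
So |R|<1 on (-1.4201, 0).

z* = -1.4201.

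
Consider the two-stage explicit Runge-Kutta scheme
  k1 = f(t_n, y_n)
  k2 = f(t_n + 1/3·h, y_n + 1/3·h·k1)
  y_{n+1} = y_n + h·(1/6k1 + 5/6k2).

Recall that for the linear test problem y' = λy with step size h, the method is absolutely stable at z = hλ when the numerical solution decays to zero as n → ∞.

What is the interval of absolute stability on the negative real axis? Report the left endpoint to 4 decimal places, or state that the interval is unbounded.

z∈(-3.6000,0).

Set f=λy, z=hλ:
  k1=λy_n ⇒ h·k1=z·y_n;  k2=λ(1+1/3z)y_n ⇒ h·k2=z(1+1/3z)y_n
  y_{n+1}/y_n = 1 + 1/6z + 5/6z(1+1/3z) = 1 + z + 5/18z²
  so R(z) = 1 + z + 5/18z².

Find x<0 with |R(x)|<1.
x=-0.95: |R|=0.3007
R=1: x+5/18x²=0 ⇒ x=−18/5=-3.6000; min R=1−1/(4·5/18)=0.1000>−1
Confirm numerically:
  x=-3.404: |R|=0.81467 <1
  x=-3.211: |R|=0.65303 <1
  x=-2.161: |R|=0.13620 <1
  x=-3.884: |R|=1.30640 >1
  x=-3.621: |R|=1.02112 >1
Interval (-3.6000, 0).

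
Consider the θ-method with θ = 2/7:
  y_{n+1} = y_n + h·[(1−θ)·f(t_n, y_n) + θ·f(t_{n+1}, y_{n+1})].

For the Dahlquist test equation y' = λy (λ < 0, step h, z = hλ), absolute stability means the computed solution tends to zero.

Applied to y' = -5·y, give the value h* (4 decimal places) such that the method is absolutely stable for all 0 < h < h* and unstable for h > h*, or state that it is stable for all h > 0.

On y'=λy, z=hλ:
  y_{n+1} = y_n + z·[5/7·y_n + 2/7·y_{n+1}] ⇒ (1 − 2/7z)y_{n+1} = (1 + 5/7z)y_n
  ⇒ R(z) = (1 + 5/7z)/(1 − 2/7z).

Solve |R(x)|<1 on ℝ⁻.
x=-1.03: |R|=0.2042
R=−1: 1+5/7x = −1+2/7x ⇒ -3/7x=2 ⇒ x=2/(-3/7)=-4.6667
Confirm numerically:
  x=-4.479: |R|=0.96472 <1
  x=-4.345: |R|=0.93850 <1
  x=-2.894: |R|=0.58414 <1
  x=-2.134: |R|=0.32570 <1
  x=-5.065: |R|=1.06976 >1
  x=-4.897: |R|=1.04115 >1
  x=-4.723: |R|=1.01028 >1
So |R|<1 on (-4.6667, 0).

(-4.6667,0); λ=-5 ⇒ h* = (14/3)/5 = 0.9333.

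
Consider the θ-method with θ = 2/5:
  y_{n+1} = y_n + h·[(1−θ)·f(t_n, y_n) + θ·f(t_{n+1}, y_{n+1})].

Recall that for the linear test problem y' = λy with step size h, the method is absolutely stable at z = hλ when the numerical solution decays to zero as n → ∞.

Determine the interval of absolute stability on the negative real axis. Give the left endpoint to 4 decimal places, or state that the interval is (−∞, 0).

Test eqn y'=λy, z=hλ:
  y_{n+1} = y_n + z·[3/5·y_n + 2/5·y_{n+1}] ⇒ (1 − 2/5z)y_{n+1} = (1 + 3/5z)y_n
  R(z) = (1 + 3/5z)/(1 − 2/5z).

Boundary: |R(x)|=1, x<0.
x=-1.21: |R|=0.1846
R=−1: 1+3/5x = −1+2/5x ⇒ -1/5x=2 ⇒ x=2/(-1/5)=-10.0000
Confirm numerically:
  x=-7.129: |R|=0.85092 <1
  x=-6.262: |R|=0.78669 <1
  x=-4.609: |R|=0.62083 <1
  x=-10.194: |R|=1.00764 >1
  x=-10.085: |R|=1.00338 >1
So |R|<1 on (-10.0000, 0).

(-10.0000, 0).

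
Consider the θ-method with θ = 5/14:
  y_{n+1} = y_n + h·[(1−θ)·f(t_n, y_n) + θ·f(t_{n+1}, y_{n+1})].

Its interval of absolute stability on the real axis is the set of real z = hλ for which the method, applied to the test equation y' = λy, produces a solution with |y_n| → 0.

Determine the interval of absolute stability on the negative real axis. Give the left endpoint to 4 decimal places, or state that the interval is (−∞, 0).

With y'=λy (z=hλ):
  y_{n+1} = y_n + z·[9/14·y_n + 5/14·y_{n+1}] ⇒ (1 − 5/14z)y_{n+1} = (1 + 9/14z)y_n
  Hence R(z) = (1 + 9/14z)/(1 − 5/14z).

Boundary: |R(x)|=1, x<0.
x=-0.51: |R|=0.5686
R=−1: 1+9/14x = −1+5/14x ⇒ -2/7x=2 ⇒ x=2/(-2/7)=-7.0000
Confirm numerically:
  x=-6.527: |R|=0.95943 <1
  x=-5.798: |R|=0.88816 <1
  x=-4.707: |R|=0.75564 <1
  x=-3.535: |R|=0.56243 <1
  x=-7.398: |R|=1.03122 >1
  x=-7.366: |R|=1.02880 >1
  x=-7.263: |R|=1.02091 >1
Stable set (-7.0000, 0).

z∈(-7.0000,0).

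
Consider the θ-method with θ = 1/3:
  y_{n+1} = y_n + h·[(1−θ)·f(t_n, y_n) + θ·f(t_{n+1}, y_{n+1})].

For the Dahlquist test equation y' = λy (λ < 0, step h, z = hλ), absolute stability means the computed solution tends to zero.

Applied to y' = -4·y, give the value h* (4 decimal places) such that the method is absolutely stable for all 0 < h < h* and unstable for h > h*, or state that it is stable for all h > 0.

On y'=λy, z=hλ:
  y_{n+1} = y_n + z·[2/3·y_n + 1/3·y_{n+1}] ⇒ (1 − 1/3z)y_{n+1} = (1 + 2/3z)y_n
  so R(z) = (1 + 2/3z)/(1 − 1/3z).

Boundary: |R(x)|=1, x<0.
x=-0.6: |R|=0.5000
R=−1: 1+2/3x = −1+1/3x ⇒ -1/3x=2 ⇒ x=2/(-1/3)=-6.0000
Confirm numerically:
  x=-5.385: |R|=0.92665 <1
  x=-4.917: |R|=0.86321 <1
  x=-2.847: |R|=0.46075 <1
  x=-6.477: |R|=1.05033 >1
  x=-6.065: |R|=1.00717 >1
Interval (-6.0000, 0).

(-6.0000,0); λ=-4 ⇒ h* = (6)/4 = 1.5000.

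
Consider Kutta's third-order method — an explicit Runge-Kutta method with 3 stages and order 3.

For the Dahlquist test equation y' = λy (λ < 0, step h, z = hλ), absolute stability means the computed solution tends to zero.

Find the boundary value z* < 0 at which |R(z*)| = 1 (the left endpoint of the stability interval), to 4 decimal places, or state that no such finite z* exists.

Set f=λy, z=hλ:
  order 3, 3-stage ⇒ R(z)=1+z+z^2/2+z^3/6
  (e.g. R(-0.5)=0.60417, |R|=0.60417)

Solve |R(x)|<1 on ℝ⁻.
x=-0.5: |R|=0.6042
|R(-2.74)|=1.4147 |R(-2.73)|=1.3946 |R(-2.31)|=0.6963
Bisect:
  x_lo=-3.2055 |R|=2.5575  x_hi=-0.1937 |R|=0.8238
  mid=-1.69963 |R|=0.07356 →hi
  mid=-2.45258 |R|=0.90377 →hi
  mid=-2.82905 |R|=1.60101 →lo
  mid=-2.64081 |R|=1.22332 →lo
  mid=-2.54669 |R|=1.05670 →lo
  mid=-2.49963 |R|=0.97857 →hi
  mid=-2.52316 |R|=1.01721 →lo
  mid=-2.51140 |R|=0.99779 →hi
  mid=-2.51728 |R|=1.00747 →lo
  ...
  [-2.51287,-2.51269] ⇒ x*=-2.5127
Interval (-2.5127, 0).

z* = -2.5127.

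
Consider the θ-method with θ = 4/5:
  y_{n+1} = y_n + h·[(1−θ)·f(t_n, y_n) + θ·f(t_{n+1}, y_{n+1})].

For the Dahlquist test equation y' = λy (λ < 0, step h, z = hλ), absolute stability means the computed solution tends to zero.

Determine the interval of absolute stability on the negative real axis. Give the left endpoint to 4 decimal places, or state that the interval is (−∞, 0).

With y'=λy (z=hλ):
  y_{n+1} = y_n + z·[1/5·y_n + 4/5·y_{n+1}] ⇒ (1 − 4/5z)y_{n+1} = (1 + 1/5z)y_n
  so R(z) = (1 + 1/5z)/(1 − 4/5z).

Need |R(x)|<1, x<0.
x=-1.62: |R|=0.2944
x=-2: |R|=0.2308
x=-10: |R|=0.1111
x=-100: |R|=0.2346
θ=4/5≥1/2 ⇒ |1+1/5x|<|1−4/5x| ∀x<0 ⇒ stable on all of ℝ⁻.

interval (−∞, 0).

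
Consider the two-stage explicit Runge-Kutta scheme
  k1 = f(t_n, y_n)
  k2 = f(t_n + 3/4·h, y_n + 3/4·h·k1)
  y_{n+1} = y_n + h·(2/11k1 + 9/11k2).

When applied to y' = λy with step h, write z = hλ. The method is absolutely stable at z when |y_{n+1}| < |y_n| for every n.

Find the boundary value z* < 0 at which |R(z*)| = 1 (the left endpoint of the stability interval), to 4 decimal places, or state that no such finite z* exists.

On y'=λy, z=hλ:
  k1=λy_n ⇒ h·k1=z·y_n;  k2=λ(1+3/4z)y_n ⇒ h·k2=z(1+3/4z)y_n
  y_{n+1}/y_n = 1 + 2/11z + 9/11z(1+3/4z) = 1 + z + 27/44z²
  Hence R(z) = 1 + z + 27/44z².

Boundary: |R(x)|=1, x<0.
x=-0.46: |R|=0.6698
R=1: x+27/44x²=0 ⇒ x=−44/27=-1.6296; min R=1−1/(4·27/44)=0.5926>−1
Confirm numerically:
  x=-1.369: |R|=0.78105 <1
  x=-1.204: |R|=0.68554 <1
  x=-1.180: |R|=0.67443 <1
  x=-2.135: |R|=1.66209 >1
  x=-2.014: |R|=1.47503 >1
  x=-1.794: |R|=1.18095 >1
So |R|<1 on (-1.6296, 0).

left endpoint -1.6296.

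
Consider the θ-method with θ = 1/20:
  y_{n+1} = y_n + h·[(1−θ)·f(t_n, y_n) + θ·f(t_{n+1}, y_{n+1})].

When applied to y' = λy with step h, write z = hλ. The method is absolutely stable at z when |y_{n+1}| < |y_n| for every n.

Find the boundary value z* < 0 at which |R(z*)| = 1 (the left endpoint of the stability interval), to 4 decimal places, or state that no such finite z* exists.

On y'=λy, z=hλ:
  y_{n+1} = y_n + z·[19/20·y_n + 1/20·y_{n+1}] ⇒ (1 − 1/20z)y_{n+1} = (1 + 19/20z)y_n
  R(z) = (1 + 19/20z)/(1 − 1/20z).

Boundary: |R(x)|=1, x<0.
x=-0.94: |R|=0.1022
R=−1: 1+19/20x = −1+1/20x ⇒ -9/10x=2 ⇒ x=2/(-9/10)=-2.2222
Confirm numerically:
  x=-2.150: |R|=0.94131 <1
  x=-1.964: |R|=0.78838 <1
  x=-1.856: |R|=0.69839 <1
  x=-1.086: |R|=0.03007 <1
  x=-2.670: |R|=1.35554 >1
  x=-2.326: |R|=1.08367 >1
Stable set (-2.2222, 0).

left endpoint -2.2222.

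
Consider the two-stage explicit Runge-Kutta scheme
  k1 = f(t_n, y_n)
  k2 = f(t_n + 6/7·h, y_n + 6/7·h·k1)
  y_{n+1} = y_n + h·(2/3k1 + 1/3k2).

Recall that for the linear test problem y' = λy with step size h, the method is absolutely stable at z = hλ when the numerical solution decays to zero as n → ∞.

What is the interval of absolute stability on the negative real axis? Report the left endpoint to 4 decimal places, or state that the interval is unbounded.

z∈(-3.5000,0).

With y'=λy (z=hλ):
  k1=λy_n ⇒ h·k1=z·y_n;  k2=λ(1+6/7z)y_n ⇒ h·k2=z(1+6/7z)y_n
  y_{n+1}/y_n = 1 + 2/3z + 1/3z(1+6/7z) = 1 + z + 2/7z²
  ⇒ R(z) = 1 + z + 2/7z².

Solve |R(x)|<1 on ℝ⁻.
x=-1.35: |R|=0.1707
R=1: x+2/7x²=0 ⇒ x=−7/2=-3.5000; min R=1−1/(4·2/7)=0.1250>−1
Confirm numerically:
  x=-2.980: |R|=0.55726 <1
  x=-1.867: |R|=0.12891 <1
  x=-1.710: |R|=0.12546 <1
  x=-1.570: |R|=0.13426 <1
  x=-3.688: |R|=1.19810 >1
  x=-3.644: |R|=1.14992 >1
  x=-3.554: |R|=1.05483 >1
Stable set (-3.5000, 0).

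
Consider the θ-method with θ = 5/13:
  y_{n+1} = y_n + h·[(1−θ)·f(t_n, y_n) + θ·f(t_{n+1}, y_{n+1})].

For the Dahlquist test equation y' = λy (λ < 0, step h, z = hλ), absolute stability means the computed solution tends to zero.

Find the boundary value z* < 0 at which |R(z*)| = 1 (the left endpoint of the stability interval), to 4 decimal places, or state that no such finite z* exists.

z* = -8.6667.

Test eqn y'=λy, z=hλ:
  y_{n+1} = y_n + z·[8/13·y_n + 5/13·y_{n+1}] ⇒ (1 − 5/13z)y_{n+1} = (1 + 8/13z)y_n
  so R(z) = (1 + 8/13z)/(1 − 5/13z).

Solve |R(x)|<1 on ℝ⁻.
x=-0.81: |R|=0.3824
R=−1: 1+8/13x = −1+5/13x ⇒ -3/13x=2 ⇒ x=2/(-3/13)=-8.6667
Confirm numerically:
  x=-8.590: |R|=0.99589 <1
  x=-7.697: |R|=0.94350 <1
  x=-7.445: |R|=0.92703 <1
  x=-3.900: |R|=0.56000 <1
  x=-8.775: |R|=1.00571 >1
  x=-8.737: |R|=1.00372 >1
Interval (-8.6667, 0).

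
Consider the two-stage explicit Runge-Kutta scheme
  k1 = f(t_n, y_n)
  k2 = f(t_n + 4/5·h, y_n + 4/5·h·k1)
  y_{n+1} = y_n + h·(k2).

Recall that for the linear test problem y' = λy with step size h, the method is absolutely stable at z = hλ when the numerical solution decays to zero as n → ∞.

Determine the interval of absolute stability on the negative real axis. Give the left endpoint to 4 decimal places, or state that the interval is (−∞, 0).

Set f=λy, z=hλ:
  k1=λy_n ⇒ h·k1=z·y_n;  k2=λ(1+4/5z)y_n ⇒ h·k2=z(1+4/5z)y_n
  y_{n+1}/y_n = 1 + z(1+4/5z) = 1 + z + 4/5z²
  Hence R(z) = 1 + z + 4/5z².

Boundary: |R(x)|=1, x<0.
x=-1.05: |R|=0.8320
R=1: x+4/5x²=0 ⇒ x=−5/4=-1.2500; min R=1−1/(4·4/5)=0.6875>−1
Confirm numerically:
  x=-1.177: |R|=0.93126 <1
  x=-0.984: |R|=0.79060 <1
  x=-0.898: |R|=0.74712 <1
  x=-0.823: |R|=0.71886 <1
  x=-1.807: |R|=1.80520 >1
  x=-1.795: |R|=1.78262 >1
  x=-1.630: |R|=1.49552 >1
Interval (-1.2500, 0).

z∈(-1.2500,0).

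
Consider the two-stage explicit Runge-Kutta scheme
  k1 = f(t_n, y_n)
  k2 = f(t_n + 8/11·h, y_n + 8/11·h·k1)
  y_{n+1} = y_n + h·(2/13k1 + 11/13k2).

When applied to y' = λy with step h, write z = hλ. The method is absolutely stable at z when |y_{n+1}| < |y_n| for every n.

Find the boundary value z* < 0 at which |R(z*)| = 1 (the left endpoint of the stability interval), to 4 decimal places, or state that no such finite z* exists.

With y'=λy (z=hλ):
  k1=λy_n ⇒ h·k1=z·y_n;  k2=λ(1+8/11z)y_n ⇒ h·k2=z(1+8/11z)y_n
  y_{n+1}/y_n = 1 + 2/13z + 11/13z(1+8/11z) = 1 + z + 8/13z²
  so R(z) = 1 + z + 8/13z².

Solve |R(x)|<1 on ℝ⁻.
x=-1.4: |R|=0.8062
R=1: x+8/13x²=0 ⇒ x=−13/8=-1.6250; min R=1−1/(4·8/13)=0.5938>−1
Confirm numerically:
  x=-1.236: |R|=0.70412 <1
  x=-0.980: |R|=0.61102 <1
  x=-0.966: |R|=0.60825 <1
  x=-0.865: |R|=0.59545 <1
  x=-1.942: |R|=1.37884 >1
  x=-1.822: |R|=1.22088 >1
Interval (-1.6250, 0).

z* = -1.6250.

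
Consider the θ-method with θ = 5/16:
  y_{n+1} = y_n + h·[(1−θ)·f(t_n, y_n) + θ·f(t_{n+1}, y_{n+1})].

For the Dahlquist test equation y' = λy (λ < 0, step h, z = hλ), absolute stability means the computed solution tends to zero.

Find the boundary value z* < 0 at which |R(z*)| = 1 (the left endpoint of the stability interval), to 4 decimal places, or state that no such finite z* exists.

z* = -5.3333.

Test eqn y'=λy, z=hλ:
  y_{n+1} = y_n + z·[11/16·y_n + 5/16·y_{n+1}] ⇒ (1 − 5/16z)y_{n+1} = (1 + 11/16z)y_n
  R(z) = (1 + 11/16z)/(1 − 5/16z).

Solve |R(x)|<1 on ℝ⁻.
x=-0.73: |R|=0.4056
R=−1: 1+11/16x = −1+5/16x ⇒ -3/8x=2 ⇒ x=2/(-3/8)=-5.3333
Confirm numerically:
  x=-5.173: |R|=0.97702 <1
  x=-4.708: |R|=0.90511 <1
  x=-3.508: |R|=0.67346 <1
  x=-3.170: |R|=0.59246 <1
  x=-5.765: |R|=1.05778 >1
  x=-5.715: |R|=1.05137 >1
Stable set (-5.3333, 0).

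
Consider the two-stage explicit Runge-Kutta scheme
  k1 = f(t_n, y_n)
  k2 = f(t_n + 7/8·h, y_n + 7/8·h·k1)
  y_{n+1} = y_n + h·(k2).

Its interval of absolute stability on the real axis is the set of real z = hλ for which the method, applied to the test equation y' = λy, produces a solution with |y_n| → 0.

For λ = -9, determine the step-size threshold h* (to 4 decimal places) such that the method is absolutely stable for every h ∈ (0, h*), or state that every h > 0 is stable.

(-1.1429,0); λ=-9 ⇒ h* = (8/7)/9 = 0.1270.

Set f=λy, z=hλ:
  k1=λy_n ⇒ h·k1=z·y_n;  k2=λ(1+7/8z)y_n ⇒ h·k2=z(1+7/8z)y_n
  y_{n+1}/y_n = 1 + z(1+7/8z) = 1 + z + 7/8z²
  R(z) = 1 + z + 7/8z².

Need |R(x)|<1, x<0.
x=-0.46: |R|=0.7251
R=1: x+7/8x²=0 ⇒ x=−8/7=-1.1429; min R=1−1/(4·7/8)=0.7143>−1
Confirm numerically:
  x=-0.949: |R|=0.83903 <1
  x=-0.901: |R|=0.80933 <1
  x=-0.704: |R|=0.72966 <1
  x=-0.602: |R|=0.71510 <1
  x=-1.636: |R|=1.70593 >1
  x=-1.401: |R|=1.31645 >1
Interval (-1.1429, 0).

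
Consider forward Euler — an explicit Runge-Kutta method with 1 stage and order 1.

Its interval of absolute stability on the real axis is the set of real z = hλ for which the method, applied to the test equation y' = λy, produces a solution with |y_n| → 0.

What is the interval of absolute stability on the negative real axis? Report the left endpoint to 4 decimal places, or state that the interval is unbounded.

(-2.0000, 0).

Test eqn y'=λy, z=hλ:
  order 1, 1-stage ⇒ R(z)=1+z
  (e.g. R(-1.76)=-0.76000, |R|=0.76000)

Boundary: |R(x)|=1, x<0.
x=-1.76: |R|=0.7600
|R(-2.06)|=1.0600 |R(-1.1)|=0.1000 |R(-0.91)|=0.0900
Bisect:
  x_lo=-2.6957 |R|=1.6957  x_hi=-0.1312 |R|=0.8688
  mid=-1.41348 |R|=0.41348 →hi
  mid=-2.05461 |R|=1.05461 →lo
  mid=-1.73404 |R|=0.73404 →hi
  mid=-1.89432 |R|=0.89432 →hi
  mid=-1.97446 |R|=0.97446 →hi
  mid=-2.01453 |R|=1.01453 →lo
  mid=-1.99450 |R|=0.99450 →hi
  mid=-2.00452 |R|=1.00452 →lo
  mid=-1.99951 |R|=0.99951 →hi
  mid=-2.00201 |R|=1.00201 →lo
  ...
  [-2.00013,-1.99998] ⇒ x*=-2.0000
Stable set (-2.0000, 0).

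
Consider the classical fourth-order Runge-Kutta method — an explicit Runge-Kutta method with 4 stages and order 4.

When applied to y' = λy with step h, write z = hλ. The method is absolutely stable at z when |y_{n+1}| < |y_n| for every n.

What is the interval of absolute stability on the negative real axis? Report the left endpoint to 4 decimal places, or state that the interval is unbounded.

Test eqn y'=λy, z=hλ:
  order 4, 4-stage ⇒ R(z)=1+z+z^2/2+z^3/6+z^4/24
  (e.g. R(-0.44)=0.64416, |R|=0.64416)

Need |R(x)|<1, x<0.
x=-0.44: |R|=0.6442
|R(-3.02)|=1.4155 |R(-2.6)|=0.7547 |R(-2.36)|=0.5266
Bisect:
  x_lo=-3.2931 |R|=2.0773  x_hi=-0.3033 |R|=0.7384
  mid=-1.79819 |R|=0.28513 →hi
  mid=-2.54565 |R|=0.69485 →hi
  mid=-2.91938 |R|=1.22171 →lo
  mid=-2.73251 |R|=0.92330 →hi
  mid=-2.82595 |R|=1.06304 →lo
  mid=-2.77923 |R|=0.99090 →hi
  mid=-2.80259 |R|=1.02639 →lo
  mid=-2.79091 |R|=1.00850 →lo
  ...
  [-2.78544,-2.78525] ⇒ x*=-2.7853
Interval (-2.7853, 0).

(-2.7853, 0).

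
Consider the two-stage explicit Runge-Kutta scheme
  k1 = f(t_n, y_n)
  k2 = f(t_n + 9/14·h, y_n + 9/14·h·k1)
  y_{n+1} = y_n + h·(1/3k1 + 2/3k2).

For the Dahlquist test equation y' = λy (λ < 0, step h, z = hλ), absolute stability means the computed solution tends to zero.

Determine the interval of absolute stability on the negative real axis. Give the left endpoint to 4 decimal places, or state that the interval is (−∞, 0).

Set f=λy, z=hλ:
  k1=λy_n ⇒ h·k1=z·y_n;  k2=λ(1+9/14z)y_n ⇒ h·k2=z(1+9/14z)y_n
  y_{n+1}/y_n = 1 + 1/3z + 2/3z(1+9/14z) = 1 + z + 3/7z²
  R(z) = 1 + z + 3/7z².

Boundary: |R(x)|=1, x<0.
x=-0.38: |R|=0.6819
R=1: x+3/7x²=0 ⇒ x=−7/3=-2.3333; min R=1−1/(4·3/7)=0.4167>−1
Confirm numerically:
  x=-2.007: |R|=0.71931 <1
  x=-1.615: |R|=0.50281 <1
  x=-1.359: |R|=0.43252 <1
  x=-1.040: |R|=0.42354 <1
  x=-2.745: |R|=1.48430 >1
  x=-2.653: |R|=1.36346 >1
  x=-2.574: |R|=1.26549 >1
Interval (-2.3333, 0).

z∈(-2.3333,0).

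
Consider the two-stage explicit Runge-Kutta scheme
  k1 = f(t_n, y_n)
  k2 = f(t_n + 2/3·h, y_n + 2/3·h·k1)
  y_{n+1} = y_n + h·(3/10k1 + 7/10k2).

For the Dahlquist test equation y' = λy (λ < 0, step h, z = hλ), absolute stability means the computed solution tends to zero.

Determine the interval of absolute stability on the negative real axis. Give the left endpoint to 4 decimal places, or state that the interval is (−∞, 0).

On y'=λy, z=hλ:
  k1=λy_n ⇒ h·k1=z·y_n;  k2=λ(1+2/3z)y_n ⇒ h·k2=z(1+2/3z)y_n
  y_{n+1}/y_n = 1 + 3/10z + 7/10z(1+2/3z) = 1 + z + 7/15z²
  ⇒ R(z) = 1 + z + 7/15z².

Boundary: |R(x)|=1, x<0.
x=-1.03: |R|=0.4651
R=1: x+7/15x²=0 ⇒ x=−15/7=-2.1429; min R=1−1/(4·7/15)=0.4643>−1
Confirm numerically:
  x=-2.056: |R|=0.91666 <1
  x=-1.104: |R|=0.46478 <1
  x=-1.092: |R|=0.46448 <1
  x=-0.900: |R|=0.47800 <1
  x=-2.559: |R|=1.49696 >1
  x=-2.353: |R|=1.23075 >1
Interval (-2.1429, 0).

z∈(-2.1429,0).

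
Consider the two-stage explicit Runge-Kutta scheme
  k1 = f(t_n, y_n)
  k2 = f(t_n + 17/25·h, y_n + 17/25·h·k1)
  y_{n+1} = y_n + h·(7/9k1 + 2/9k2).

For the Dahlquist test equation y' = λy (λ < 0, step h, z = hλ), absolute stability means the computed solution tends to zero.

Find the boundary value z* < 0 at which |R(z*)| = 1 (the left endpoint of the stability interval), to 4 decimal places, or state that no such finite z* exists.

Test eqn y'=λy, z=hλ:
  k1=λy_n ⇒ h·k1=z·y_n;  k2=λ(1+17/25z)y_n ⇒ h·k2=z(1+17/25z)y_n
  y_{n+1}/y_n = 1 + 7/9z + 2/9z(1+17/25z) = 1 + z + 34/225z²
  ⇒ R(z) = 1 + z + 34/225z².

Solve |R(x)|<1 on ℝ⁻.
x=-0.89: |R|=0.2297
R=1: x+34/225x²=0 ⇒ x=−225/34=-6.6176; min R=1−1/(4·34/225)=-0.6544>−1
Confirm numerically:
  x=-5.890: |R|=0.35236 <1
  x=-5.131: |R|=0.15267 <1
  x=-4.369: |R|=0.48457 <1
  x=-6.813: |R|=1.20112 >1
  x=-6.659: |R|=1.04161 >1
  x=-6.652: |R|=1.03453 >1
So |R|<1 on (-6.6176, 0).

left endpoint -6.6176.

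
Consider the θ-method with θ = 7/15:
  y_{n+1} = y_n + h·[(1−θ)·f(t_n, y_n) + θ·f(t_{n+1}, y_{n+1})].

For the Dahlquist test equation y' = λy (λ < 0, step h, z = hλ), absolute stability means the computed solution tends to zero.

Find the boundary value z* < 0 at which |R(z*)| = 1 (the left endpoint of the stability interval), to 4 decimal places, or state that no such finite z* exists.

On y'=λy, z=hλ:
  y_{n+1} = y_n + z·[8/15·y_n + 7/15·y_{n+1}] ⇒ (1 − 7/15z)y_{n+1} = (1 + 8/15z)y_n
  ⇒ R(z) = (1 + 8/15z)/(1 − 7/15z).

Solve |R(x)|<1 on ℝ⁻.
x=-1.77: |R|=0.0307
R=−1: 1+8/15x = −1+7/15x ⇒ -1/15x=2 ⇒ x=2/(-1/15)=-30.0000
Confirm numerically:
  x=-27.112: |R|=0.98590 <1
  x=-20.778: |R|=0.94252 <1
  x=-20.586: |R|=0.94083 <1
  x=-30.578: |R|=1.00252 >1
  x=-30.413: |R|=1.00181 >1
Interval (-30.0000, 0).

left endpoint -30.0000.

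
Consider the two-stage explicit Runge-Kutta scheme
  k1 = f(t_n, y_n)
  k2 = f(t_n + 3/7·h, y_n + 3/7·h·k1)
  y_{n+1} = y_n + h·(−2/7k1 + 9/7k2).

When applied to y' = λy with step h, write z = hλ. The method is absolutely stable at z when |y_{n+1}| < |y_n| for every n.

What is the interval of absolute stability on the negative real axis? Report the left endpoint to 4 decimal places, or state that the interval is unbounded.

(-1.8148, 0).

On y'=λy, z=hλ:
  k1=λy_n ⇒ h·k1=z·y_n;  k2=λ(1+3/7z)y_n ⇒ h·k2=z(1+3/7z)y_n
  y_{n+1}/y_n = 1 − 2/7z + 9/7z(1+3/7z) = 1 + z + 27/49z²
  R(z) = 1 + z + 27/49z².

Boundary: |R(x)|=1, x<0.
x=-0.34: |R|=0.7237
R=1: x+27/49x²=0 ⇒ x=−49/27=-1.8148; min R=1−1/(4·27/49)=0.5463>−1
Confirm numerically:
  x=-1.768: |R|=0.95439 <1
  x=-1.304: |R|=0.63296 <1
  x=-1.225: |R|=0.60187 <1
  x=-1.008: |R|=0.55187 <1
  x=-2.331: |R|=1.66300 >1
  x=-1.859: |R|=1.04526 >1
Stable set (-1.8148, 0).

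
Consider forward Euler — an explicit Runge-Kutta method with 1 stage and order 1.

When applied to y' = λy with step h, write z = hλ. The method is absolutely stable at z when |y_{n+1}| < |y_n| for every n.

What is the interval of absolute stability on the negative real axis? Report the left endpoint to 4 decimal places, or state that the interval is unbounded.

(-2.0000, 0).

Test eqn y'=λy, z=hλ:
  order 1, 1-stage ⇒ R(z)=1+z
  (e.g. R(-1.76)=-0.76000, |R|=0.76000)

Need |R(x)|<1, x<0.
x=-1.76: |R|=0.7600
|R(-1.84)|=0.8400 |R(-1.43)|=0.4300 |R(-1.03)|=0.0300
Bisect:
  x_lo=-2.6236 |R|=1.6236  x_hi=-0.1296 |R|=0.8704
  mid=-1.37662 |R|=0.37662 →hi
  mid=-2.00013 |R|=1.00013 →lo
  mid=-1.68837 |R|=0.68837 →hi
  mid=-1.84425 |R|=0.84425 →hi
  mid=-1.92219 |R|=0.92219 →hi
  mid=-1.96116 |R|=0.96116 →hi
  mid=-1.98064 |R|=0.98064 →hi
  mid=-1.99039 |R|=0.99039 →hi
  mid=-1.99526 |R|=0.99526 →hi
  mid=-1.99769 |R|=0.99769 →hi
  ...
  [-2.00013,-1.99998] ⇒ x*=-2.0000
So |R|<1 on (-2.0000, 0).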